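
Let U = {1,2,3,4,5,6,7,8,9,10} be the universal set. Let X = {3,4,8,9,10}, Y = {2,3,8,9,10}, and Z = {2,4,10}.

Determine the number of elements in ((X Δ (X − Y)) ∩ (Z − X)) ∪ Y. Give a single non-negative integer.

X − Y = {4}
X Δ (X − Y) = {3,8,9,10}
Z − X = {2}
(X Δ (X − Y)) ∩ (Z − X) = {}
((X Δ (X − Y)) ∩ (Z − X)) ∪ Y = {2,3,8,9,10}
|((X Δ (X − Y)) ∩ (Z − X)) ∪ Y| = 5

5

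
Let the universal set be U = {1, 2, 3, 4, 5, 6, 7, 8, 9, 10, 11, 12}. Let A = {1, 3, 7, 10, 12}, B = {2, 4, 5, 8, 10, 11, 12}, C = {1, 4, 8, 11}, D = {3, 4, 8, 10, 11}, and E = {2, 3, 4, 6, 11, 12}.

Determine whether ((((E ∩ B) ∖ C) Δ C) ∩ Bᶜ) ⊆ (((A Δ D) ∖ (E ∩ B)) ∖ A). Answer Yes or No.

No

E ∩ B = {2, 4, 11, 12}
(E ∩ B) ∖ C = {2, 12}
((E ∩ B) ∖ C) Δ C = {1, 2, 4, 8, 11, 12}
Bᶜ = {1, 3, 6, 7, 9}
(((E ∩ B) ∖ C) Δ C) ∩ Bᶜ = {1}
A Δ D = {1, 4, 7, 8, 11, 12}
(A Δ D) ∖ (E ∩ B) = {1, 7, 8}
((A Δ D) ∖ (E ∩ B)) ∖ A = {8}
1 ∈ (((E ∩ B) ∖ C) Δ C) ∩ Bᶜ but 1 ∉ ((A Δ D) ∖ (E ∩ B)) ∖ A, so the inclusion fails.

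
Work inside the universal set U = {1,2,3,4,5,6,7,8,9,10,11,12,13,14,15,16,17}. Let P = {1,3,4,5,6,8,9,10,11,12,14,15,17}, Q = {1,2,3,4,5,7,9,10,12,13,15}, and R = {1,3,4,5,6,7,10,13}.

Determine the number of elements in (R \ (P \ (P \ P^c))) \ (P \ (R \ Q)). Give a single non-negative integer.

P^c = {2,7,13,16}
P \ P^c = {1,3,4,5,6,8,9,10,11,12,14,15,17}
P \ (P \ P^c) = {}
R \ (P \ (P \ P^c)) = {1,3,4,5,6,7,10,13}
R \ Q = {6}
P \ (R \ Q) = {1,3,4,5,8,9,10,11,12,14,15,17}
(R \ (P \ (P \ P^c))) \ (P \ (R \ Q)) = {6,7,13}
|(R \ (P \ (P \ P^c))) \ (P \ (R \ Q))| = 3

3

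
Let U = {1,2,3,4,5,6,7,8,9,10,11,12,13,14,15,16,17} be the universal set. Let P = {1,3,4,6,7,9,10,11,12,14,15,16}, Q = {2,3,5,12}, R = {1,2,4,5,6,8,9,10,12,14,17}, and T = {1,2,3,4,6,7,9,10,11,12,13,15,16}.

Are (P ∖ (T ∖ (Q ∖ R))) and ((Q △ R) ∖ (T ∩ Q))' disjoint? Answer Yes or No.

No

Q ∖ R = {3}
T ∖ (Q ∖ R) = {1,2,4,6,7,9,10,11,12,13,15,16}
P ∖ (T ∖ (Q ∖ R)) = {3,14}
Q △ R = {1,3,4,6,8,9,10,14,17}
T ∩ Q = {2,3,12}
(Q △ R) ∖ (T ∩ Q) = {1,4,6,8,9,10,14,17}
((Q △ R) ∖ (T ∩ Q))' = {2,3,5,7,11,12,13,15,16}
3 lies in both, so they are not disjoint.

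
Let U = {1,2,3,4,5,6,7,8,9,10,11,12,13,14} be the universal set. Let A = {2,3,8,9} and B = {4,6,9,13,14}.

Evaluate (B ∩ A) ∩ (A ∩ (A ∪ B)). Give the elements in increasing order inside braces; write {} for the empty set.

B ∩ A = {9}
A ∪ B = {2,3,4,6,8,9,13,14}
A ∩ (A ∪ B) = {2,3,8,9}
(B ∩ A) ∩ (A ∩ (A ∪ B)) = {9}

{9}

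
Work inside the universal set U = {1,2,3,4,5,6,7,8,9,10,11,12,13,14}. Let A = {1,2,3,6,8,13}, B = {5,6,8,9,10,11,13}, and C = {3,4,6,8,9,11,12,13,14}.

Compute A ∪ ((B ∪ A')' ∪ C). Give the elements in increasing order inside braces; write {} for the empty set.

{1,2,3,4,6,8,9,11,12,13,14}

A' = {4,5,7,9,10,11,12,14}
B ∪ A' = {4,5,6,7,8,9,10,11,12,13,14}
(B ∪ A')' = {1,2,3}
(B ∪ A')' ∪ C = {1,2,3,4,6,8,9,11,12,13,14}
A ∪ ((B ∪ A')' ∪ C) = {1,2,3,4,6,8,9,11,12,13,14}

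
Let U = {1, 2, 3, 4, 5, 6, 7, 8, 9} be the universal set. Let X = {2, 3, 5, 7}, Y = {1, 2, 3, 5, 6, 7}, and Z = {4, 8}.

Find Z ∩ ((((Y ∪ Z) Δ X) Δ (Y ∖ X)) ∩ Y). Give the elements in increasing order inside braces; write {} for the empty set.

Y ∪ Z = {1, 2, 3, 4, 5, 6, 7, 8}
(Y ∪ Z) Δ X = {1, 4, 6, 8}
Y ∖ X = {1, 6}
((Y ∪ Z) Δ X) Δ (Y ∖ X) = {4, 8}
(((Y ∪ Z) Δ X) Δ (Y ∖ X)) ∩ Y = {}
Z ∩ ((((Y ∪ Z) Δ X) Δ (Y ∖ X)) ∩ Y) = {}

{}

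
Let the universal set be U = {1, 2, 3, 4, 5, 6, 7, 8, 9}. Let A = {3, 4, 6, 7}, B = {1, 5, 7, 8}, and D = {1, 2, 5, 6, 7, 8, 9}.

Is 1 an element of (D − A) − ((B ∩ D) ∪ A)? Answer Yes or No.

No

1 ∈ D and 1 ∉ A, so 1 ∈ D − A
1 ∈ B and 1 ∈ D, so 1 ∈ B ∩ D
1 ∈ (B ∩ D) and 1 ∉ A, so 1 ∈ (B ∩ D) ∪ A
1 ∈ (D − A) and 1 ∈ ((B ∩ D) ∪ A), so 1 ∉ (D − A) − ((B ∩ D) ∪ A)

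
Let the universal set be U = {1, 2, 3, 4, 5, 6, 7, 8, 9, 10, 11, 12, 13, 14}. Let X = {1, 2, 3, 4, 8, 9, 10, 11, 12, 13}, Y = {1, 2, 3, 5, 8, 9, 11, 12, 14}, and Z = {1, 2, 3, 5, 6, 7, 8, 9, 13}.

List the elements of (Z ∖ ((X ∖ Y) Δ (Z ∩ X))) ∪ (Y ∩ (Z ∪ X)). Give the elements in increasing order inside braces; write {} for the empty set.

{1, 2, 3, 5, 6, 7, 8, 9, 11, 12, 13}

X ∖ Y = {4, 10, 13}
Z ∩ X = {1, 2, 3, 8, 9, 13}
(X ∖ Y) Δ (Z ∩ X) = {1, 2, 3, 4, 8, 9, 10}
Z ∖ ((X ∖ Y) Δ (Z ∩ X)) = {5, 6, 7, 13}
Z ∪ X = {1, 2, 3, 4, 5, 6, 7, 8, 9, 10, 11, 12, 13}
Y ∩ (Z ∪ X) = {1, 2, 3, 5, 8, 9, 11, 12}
(Z ∖ ((X ∖ Y) Δ (Z ∩ X))) ∪ (Y ∩ (Z ∪ X)) = {1, 2, 3, 5, 6, 7, 8, 9, 11, 12, 13}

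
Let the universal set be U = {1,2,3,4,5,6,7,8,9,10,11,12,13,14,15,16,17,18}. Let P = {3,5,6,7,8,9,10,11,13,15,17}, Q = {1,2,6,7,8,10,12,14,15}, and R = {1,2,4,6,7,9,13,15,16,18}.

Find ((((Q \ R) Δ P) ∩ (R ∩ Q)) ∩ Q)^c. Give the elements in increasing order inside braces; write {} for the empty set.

Q \ R = {8,10,12,14}
(Q \ R) Δ P = {3,5,6,7,9,11,12,13,14,15,17}
R ∩ Q = {1,2,6,7,15}
((Q \ R) Δ P) ∩ (R ∩ Q) = {6,7,15}
(((Q \ R) Δ P) ∩ (R ∩ Q)) ∩ Q = {6,7,15}
((((Q \ R) Δ P) ∩ (R ∩ Q)) ∩ Q)^c = {1,2,3,4,5,8,9,10,11,12,13,14,16,17,18}

{1,2,3,4,5,8,9,10,11,12,13,14,16,17,18}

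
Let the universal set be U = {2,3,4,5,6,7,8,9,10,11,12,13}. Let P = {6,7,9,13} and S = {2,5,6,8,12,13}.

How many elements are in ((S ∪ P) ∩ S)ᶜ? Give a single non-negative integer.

6

S ∪ P = {2,5,6,7,8,9,12,13}
(S ∪ P) ∩ S = {2,5,6,8,12,13}
((S ∪ P) ∩ S)ᶜ = {3,4,7,9,10,11}
|((S ∪ P) ∩ S)ᶜ| = 6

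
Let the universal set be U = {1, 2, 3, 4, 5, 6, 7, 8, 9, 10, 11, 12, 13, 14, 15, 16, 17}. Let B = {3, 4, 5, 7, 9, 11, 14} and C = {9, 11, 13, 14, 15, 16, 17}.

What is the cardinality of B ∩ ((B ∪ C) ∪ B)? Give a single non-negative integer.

B ∪ C = {3, 4, 5, 7, 9, 11, 13, 14, 15, 16, 17}
(B ∪ C) ∪ B = {3, 4, 5, 7, 9, 11, 13, 14, 15, 16, 17}
B ∩ ((B ∪ C) ∪ B) = {3, 4, 5, 7, 9, 11, 14}
|B ∩ ((B ∪ C) ∪ B)| = 7

7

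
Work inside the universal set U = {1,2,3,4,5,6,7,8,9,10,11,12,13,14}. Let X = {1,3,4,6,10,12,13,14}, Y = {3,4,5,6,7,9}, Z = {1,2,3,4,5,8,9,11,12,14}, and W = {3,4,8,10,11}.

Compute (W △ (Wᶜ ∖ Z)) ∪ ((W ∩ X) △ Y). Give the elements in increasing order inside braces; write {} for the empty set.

Wᶜ = {1,2,5,6,7,9,12,13,14}
Wᶜ ∖ Z = {6,7,13}
W △ (Wᶜ ∖ Z) = {3,4,6,7,8,10,11,13}
W ∩ X = {3,4,10}
(W ∩ X) △ Y = {5,6,7,9,10}
(W △ (Wᶜ ∖ Z)) ∪ ((W ∩ X) △ Y) = {3,4,5,6,7,8,9,10,11,13}

{3,4,5,6,7,8,9,10,11,13}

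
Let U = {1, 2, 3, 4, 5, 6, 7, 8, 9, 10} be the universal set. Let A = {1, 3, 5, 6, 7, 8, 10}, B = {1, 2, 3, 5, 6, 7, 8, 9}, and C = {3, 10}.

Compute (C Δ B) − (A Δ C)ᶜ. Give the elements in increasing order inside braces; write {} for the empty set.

C Δ B = {1, 2, 5, 6, 7, 8, 9, 10}
A Δ C = {1, 5, 6, 7, 8}
(A Δ C)ᶜ = {2, 3, 4, 9, 10}
(C Δ B) − (A Δ C)ᶜ = {1, 5, 6, 7, 8}

{1, 5, 6, 7, 8}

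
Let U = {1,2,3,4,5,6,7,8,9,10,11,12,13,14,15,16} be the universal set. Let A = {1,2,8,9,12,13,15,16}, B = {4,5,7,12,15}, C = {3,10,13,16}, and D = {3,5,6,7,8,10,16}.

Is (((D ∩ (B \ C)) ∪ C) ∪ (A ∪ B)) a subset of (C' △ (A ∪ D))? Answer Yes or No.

No

B \ C = {4,5,7,12,15}
D ∩ (B \ C) = {5,7}
(D ∩ (B \ C)) ∪ C = {3,5,7,10,13,16}
A ∪ B = {1,2,4,5,7,8,9,12,13,15,16}
((D ∩ (B \ C)) ∪ C) ∪ (A ∪ B) = {1,2,3,4,5,7,8,9,10,12,13,15,16}
C' = {1,2,4,5,6,7,8,9,11,12,14,15}
A ∪ D = {1,2,3,5,6,7,8,9,10,12,13,15,16}
C' △ (A ∪ D) = {3,4,10,11,13,14,16}
1 ∈ ((D ∩ (B \ C)) ∪ C) ∪ (A ∪ B) but 1 ∉ C' △ (A ∪ D), so the inclusion fails.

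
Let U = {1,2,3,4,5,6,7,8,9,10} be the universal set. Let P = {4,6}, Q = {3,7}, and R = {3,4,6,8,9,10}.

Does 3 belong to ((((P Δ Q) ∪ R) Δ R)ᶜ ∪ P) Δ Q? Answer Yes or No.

3 ∉ P and 3 ∈ Q, so 3 ∈ P Δ Q
3 ∈ (P Δ Q) and 3 ∈ R, so 3 ∈ (P Δ Q) ∪ R
3 ∈ ((P Δ Q) ∪ R) and 3 ∈ R, so 3 ∉ ((P Δ Q) ∪ R) Δ R
3 ∈ (((P Δ Q) ∪ R) Δ R)ᶜ since 3 ∉ (((P Δ Q) ∪ R) Δ R)
3 ∈ (((P Δ Q) ∪ R) Δ R)ᶜ and 3 ∉ P, so 3 ∈ (((P Δ Q) ∪ R) Δ R)ᶜ ∪ P
3 ∈ ((((P Δ Q) ∪ R) Δ R)ᶜ ∪ P) and 3 ∈ Q, so 3 ∉ ((((P Δ Q) ∪ R) Δ R)ᶜ ∪ P) Δ Q

No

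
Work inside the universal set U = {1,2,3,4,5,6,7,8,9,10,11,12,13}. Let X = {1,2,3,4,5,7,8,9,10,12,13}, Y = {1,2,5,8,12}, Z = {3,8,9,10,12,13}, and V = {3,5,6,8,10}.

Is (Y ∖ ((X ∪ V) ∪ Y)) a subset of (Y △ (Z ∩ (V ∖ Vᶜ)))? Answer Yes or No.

X ∪ V = {1,2,3,4,5,6,7,8,9,10,12,13}
(X ∪ V) ∪ Y = {1,2,3,4,5,6,7,8,9,10,12,13}
Y ∖ ((X ∪ V) ∪ Y) = {}
Vᶜ = {1,2,4,7,9,11,12,13}
V ∖ Vᶜ = {3,5,6,8,10}
Z ∩ (V ∖ Vᶜ) = {3,8,10}
Y △ (Z ∩ (V ∖ Vᶜ)) = {1,2,3,5,10,12}
Every element of {} is in {1,2,3,5,10,12}, so Y ∖ ((X ∪ V) ∪ Y) ⊆ Y △ (Z ∩ (V ∖ Vᶜ)).

Yes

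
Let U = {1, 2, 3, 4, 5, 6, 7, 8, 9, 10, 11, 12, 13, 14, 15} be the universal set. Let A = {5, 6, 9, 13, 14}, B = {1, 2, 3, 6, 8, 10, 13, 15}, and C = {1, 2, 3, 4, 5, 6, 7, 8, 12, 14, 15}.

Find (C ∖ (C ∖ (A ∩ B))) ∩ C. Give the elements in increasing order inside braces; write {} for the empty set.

A ∩ B = {6, 13}
C ∖ (A ∩ B) = {1, 2, 3, 4, 5, 7, 8, 12, 14, 15}
C ∖ (C ∖ (A ∩ B)) = {6}
(C ∖ (C ∖ (A ∩ B))) ∩ C = {6}

{6}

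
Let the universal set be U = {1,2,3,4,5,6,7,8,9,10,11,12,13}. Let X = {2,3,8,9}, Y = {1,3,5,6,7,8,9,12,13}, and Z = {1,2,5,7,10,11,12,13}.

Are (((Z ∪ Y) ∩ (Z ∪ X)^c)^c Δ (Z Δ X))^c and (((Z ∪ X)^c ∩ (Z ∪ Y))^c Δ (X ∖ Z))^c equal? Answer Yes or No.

No

Z ∪ Y = {1,2,3,5,6,7,8,9,10,11,12,13}
Z ∪ X = {1,2,3,5,7,8,9,10,11,12,13}
(Z ∪ X)^c = {4,6}
(Z ∪ Y) ∩ (Z ∪ X)^c = {6}
((Z ∪ Y) ∩ (Z ∪ X)^c)^c = {1,2,3,4,5,7,8,9,10,11,12,13}
Z Δ X = {1,3,5,7,8,9,10,11,12,13}
((Z ∪ Y) ∩ (Z ∪ X)^c)^c Δ (Z Δ X) = {2,4}
(((Z ∪ Y) ∩ (Z ∪ X)^c)^c Δ (Z Δ X))^c = {1,3,5,6,7,8,9,10,11,12,13}
(Z ∪ X)^c ∩ (Z ∪ Y) = {6}
((Z ∪ X)^c ∩ (Z ∪ Y))^c = {1,2,3,4,5,7,8,9,10,11,12,13}
X ∖ Z = {3,8,9}
((Z ∪ X)^c ∩ (Z ∪ Y))^c Δ (X ∖ Z) = {1,2,4,5,7,10,11,12,13}
(((Z ∪ X)^c ∩ (Z ∪ Y))^c Δ (X ∖ Z))^c = {3,6,8,9}
1 ∈ (((Z ∪ Y) ∩ (Z ∪ X)^c)^c Δ (Z Δ X))^c but 1 ∉ (((Z ∪ X)^c ∩ (Z ∪ Y))^c Δ (X ∖ Z))^c, so they differ.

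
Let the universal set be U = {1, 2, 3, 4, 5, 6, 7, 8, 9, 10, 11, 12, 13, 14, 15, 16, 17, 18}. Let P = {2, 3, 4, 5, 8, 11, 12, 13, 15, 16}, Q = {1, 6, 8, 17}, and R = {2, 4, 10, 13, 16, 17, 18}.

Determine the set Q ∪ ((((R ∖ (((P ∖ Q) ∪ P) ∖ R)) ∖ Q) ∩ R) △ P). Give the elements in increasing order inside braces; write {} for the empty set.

P ∖ Q = {2, 3, 4, 5, 11, 12, 13, 15, 16}
(P ∖ Q) ∪ P = {2, 3, 4, 5, 8, 11, 12, 13, 15, 16}
((P ∖ Q) ∪ P) ∖ R = {3, 5, 8, 11, 12, 15}
R ∖ (((P ∖ Q) ∪ P) ∖ R) = {2, 4, 10, 13, 16, 17, 18}
(R ∖ (((P ∖ Q) ∪ P) ∖ R)) ∖ Q = {2, 4, 10, 13, 16, 18}
((R ∖ (((P ∖ Q) ∪ P) ∖ R)) ∖ Q) ∩ R = {2, 4, 10, 13, 16, 18}
(((R ∖ (((P ∖ Q) ∪ P) ∖ R)) ∖ Q) ∩ R) △ P = {3, 5, 8, 10, 11, 12, 15, 18}
Q ∪ ((((R ∖ (((P ∖ Q) ∪ P) ∖ R)) ∖ Q) ∩ R) △ P) = {1, 3, 5, 6, 8, 10, 11, 12, 15, 17, 18}

{1, 3, 5, 6, 8, 10, 11, 12, 15, 17, 18}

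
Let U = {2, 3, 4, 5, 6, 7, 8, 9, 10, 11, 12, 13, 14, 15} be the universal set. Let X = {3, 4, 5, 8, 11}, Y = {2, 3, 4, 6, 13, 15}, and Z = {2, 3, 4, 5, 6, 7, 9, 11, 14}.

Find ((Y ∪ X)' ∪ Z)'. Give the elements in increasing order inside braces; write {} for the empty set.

Y ∪ X = {2, 3, 4, 5, 6, 8, 11, 13, 15}
(Y ∪ X)' = {7, 9, 10, 12, 14}
(Y ∪ X)' ∪ Z = {2, 3, 4, 5, 6, 7, 9, 10, 11, 12, 14}
((Y ∪ X)' ∪ Z)' = {8, 13, 15}

{8, 13, 15}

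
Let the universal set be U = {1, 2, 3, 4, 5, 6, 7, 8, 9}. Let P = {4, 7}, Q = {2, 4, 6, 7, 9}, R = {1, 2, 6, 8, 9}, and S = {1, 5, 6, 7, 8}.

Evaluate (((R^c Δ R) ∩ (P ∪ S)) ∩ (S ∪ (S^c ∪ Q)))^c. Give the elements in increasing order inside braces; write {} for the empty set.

R^c = {3, 4, 5, 7}
R^c Δ R = {1, 2, 3, 4, 5, 6, 7, 8, 9}
P ∪ S = {1, 4, 5, 6, 7, 8}
(R^c Δ R) ∩ (P ∪ S) = {1, 4, 5, 6, 7, 8}
S^c = {2, 3, 4, 9}
S^c ∪ Q = {2, 3, 4, 6, 7, 9}
S ∪ (S^c ∪ Q) = {1, 2, 3, 4, 5, 6, 7, 8, 9}
((R^c Δ R) ∩ (P ∪ S)) ∩ (S ∪ (S^c ∪ Q)) = {1, 4, 5, 6, 7, 8}
(((R^c Δ R) ∩ (P ∪ S)) ∩ (S ∪ (S^c ∪ Q)))^c = {2, 3, 9}

{2, 3, 9}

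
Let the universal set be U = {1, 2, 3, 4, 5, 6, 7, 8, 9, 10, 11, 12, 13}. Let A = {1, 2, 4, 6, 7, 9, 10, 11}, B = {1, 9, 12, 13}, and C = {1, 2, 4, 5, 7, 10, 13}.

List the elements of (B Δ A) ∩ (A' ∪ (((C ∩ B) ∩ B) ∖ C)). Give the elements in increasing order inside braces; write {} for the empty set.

{12, 13}

B Δ A = {2, 4, 6, 7, 10, 11, 12, 13}
A' = {3, 5, 8, 12, 13}
C ∩ B = {1, 13}
(C ∩ B) ∩ B = {1, 13}
((C ∩ B) ∩ B) ∖ C = {}
A' ∪ (((C ∩ B) ∩ B) ∖ C) = {3, 5, 8, 12, 13}
(B Δ A) ∩ (A' ∪ (((C ∩ B) ∩ B) ∖ C)) = {12, 13}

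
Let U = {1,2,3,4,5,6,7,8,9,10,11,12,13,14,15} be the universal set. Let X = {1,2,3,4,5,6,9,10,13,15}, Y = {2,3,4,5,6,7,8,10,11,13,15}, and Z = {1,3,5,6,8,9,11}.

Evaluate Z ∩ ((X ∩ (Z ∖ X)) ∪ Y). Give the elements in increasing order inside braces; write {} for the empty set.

Z ∖ X = {8,11}
X ∩ (Z ∖ X) = {}
(X ∩ (Z ∖ X)) ∪ Y = {2,3,4,5,6,7,8,10,11,13,15}
Z ∩ ((X ∩ (Z ∖ X)) ∪ Y) = {3,5,6,8,11}

{3,5,6,8,11}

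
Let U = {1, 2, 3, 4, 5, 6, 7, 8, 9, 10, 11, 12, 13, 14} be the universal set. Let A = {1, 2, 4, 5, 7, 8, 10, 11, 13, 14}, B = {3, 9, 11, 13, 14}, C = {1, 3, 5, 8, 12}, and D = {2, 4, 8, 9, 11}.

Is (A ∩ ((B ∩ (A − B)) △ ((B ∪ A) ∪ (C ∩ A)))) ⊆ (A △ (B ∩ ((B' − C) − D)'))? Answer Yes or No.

No

A − B = {1, 2, 4, 5, 7, 8, 10}
B ∩ (A − B) = {}
B ∪ A = {1, 2, 3, 4, 5, 7, 8, 9, 10, 11, 13, 14}
C ∩ A = {1, 5, 8}
(B ∪ A) ∪ (C ∩ A) = {1, 2, 3, 4, 5, 7, 8, 9, 10, 11, 13, 14}
(B ∩ (A − B)) △ ((B ∪ A) ∪ (C ∩ A)) = {1, 2, 3, 4, 5, 7, 8, 9, 10, 11, 13, 14}
A ∩ ((B ∩ (A − B)) △ ((B ∪ A) ∪ (C ∩ A))) = {1, 2, 4, 5, 7, 8, 10, 11, 13, 14}
B' = {1, 2, 4, 5, 6, 7, 8, 10, 12}
B' − C = {2, 4, 6, 7, 10}
(B' − C) − D = {6, 7, 10}
((B' − C) − D)' = {1, 2, 3, 4, 5, 8, 9, 11, 12, 13, 14}
B ∩ ((B' − C) − D)' = {3, 9, 11, 13, 14}
A △ (B ∩ ((B' − C) − D)') = {1, 2, 3, 4, 5, 7, 8, 9, 10}
11 ∈ A ∩ ((B ∩ (A − B)) △ ((B ∪ A) ∪ (C ∩ A))) but 11 ∉ A △ (B ∩ ((B' − C) − D)'), so the inclusion fails.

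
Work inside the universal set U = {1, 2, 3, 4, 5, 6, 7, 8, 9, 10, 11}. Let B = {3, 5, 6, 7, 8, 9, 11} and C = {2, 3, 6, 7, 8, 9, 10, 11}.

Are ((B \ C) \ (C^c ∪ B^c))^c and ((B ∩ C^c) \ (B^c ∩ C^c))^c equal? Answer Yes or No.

B \ C = {5}
C^c = {1, 4, 5}
B^c = {1, 2, 4, 10}
C^c ∪ B^c = {1, 2, 4, 5, 10}
(B \ C) \ (C^c ∪ B^c) = {}
((B \ C) \ (C^c ∪ B^c))^c = {1, 2, 3, 4, 5, 6, 7, 8, 9, 10, 11}
B ∩ C^c = {5}
B^c ∩ C^c = {1, 4}
(B ∩ C^c) \ (B^c ∩ C^c) = {5}
((B ∩ C^c) \ (B^c ∩ C^c))^c = {1, 2, 3, 4, 6, 7, 8, 9, 10, 11}
5 ∈ ((B \ C) \ (C^c ∪ B^c))^c but 5 ∉ ((B ∩ C^c) \ (B^c ∩ C^c))^c, so they differ.

No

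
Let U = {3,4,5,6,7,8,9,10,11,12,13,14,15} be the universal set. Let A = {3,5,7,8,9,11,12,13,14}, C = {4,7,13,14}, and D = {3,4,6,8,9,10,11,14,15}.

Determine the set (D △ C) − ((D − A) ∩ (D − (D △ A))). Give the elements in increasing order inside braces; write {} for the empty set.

{3,6,7,8,9,10,11,13,15}

D △ C = {3,6,7,8,9,10,11,13,15}
D − A = {4,6,10,15}
D △ A = {4,5,6,7,10,12,13,15}
D − (D △ A) = {3,8,9,11,14}
(D − A) ∩ (D − (D △ A)) = {}
(D △ C) − ((D − A) ∩ (D − (D △ A))) = {3,6,7,8,9,10,11,13,15}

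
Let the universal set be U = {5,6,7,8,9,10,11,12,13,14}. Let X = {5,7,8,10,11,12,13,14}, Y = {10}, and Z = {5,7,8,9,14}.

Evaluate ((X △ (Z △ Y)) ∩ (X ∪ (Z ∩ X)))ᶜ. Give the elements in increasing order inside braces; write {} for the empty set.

Z △ Y = {5,7,8,9,10,14}
X △ (Z △ Y) = {9,11,12,13}
Z ∩ X = {5,7,8,14}
X ∪ (Z ∩ X) = {5,7,8,10,11,12,13,14}
(X △ (Z △ Y)) ∩ (X ∪ (Z ∩ X)) = {11,12,13}
((X △ (Z △ Y)) ∩ (X ∪ (Z ∩ X)))ᶜ = {5,6,7,8,9,10,14}

{5,6,7,8,9,10,14}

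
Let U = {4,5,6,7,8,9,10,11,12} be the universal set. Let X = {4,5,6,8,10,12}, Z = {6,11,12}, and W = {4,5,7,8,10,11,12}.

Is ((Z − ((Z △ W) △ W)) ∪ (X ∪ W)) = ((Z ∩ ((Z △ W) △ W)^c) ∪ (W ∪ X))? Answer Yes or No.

Yes

Z △ W = {4,5,6,7,8,10}
(Z △ W) △ W = {6,11,12}
Z − ((Z △ W) △ W) = {}
X ∪ W = {4,5,6,7,8,10,11,12}
(Z − ((Z △ W) △ W)) ∪ (X ∪ W) = {4,5,6,7,8,10,11,12}
((Z △ W) △ W)^c = {4,5,7,8,9,10}
Z ∩ ((Z △ W) △ W)^c = {}
W ∪ X = {4,5,6,7,8,10,11,12}
(Z ∩ ((Z △ W) △ W)^c) ∪ (W ∪ X) = {4,5,6,7,8,10,11,12}
Both equal {4,5,6,7,8,10,11,12}, so (Z − ((Z △ W) △ W)) ∪ (X ∪ W) = (Z ∩ ((Z △ W) △ W)^c) ∪ (W ∪ X).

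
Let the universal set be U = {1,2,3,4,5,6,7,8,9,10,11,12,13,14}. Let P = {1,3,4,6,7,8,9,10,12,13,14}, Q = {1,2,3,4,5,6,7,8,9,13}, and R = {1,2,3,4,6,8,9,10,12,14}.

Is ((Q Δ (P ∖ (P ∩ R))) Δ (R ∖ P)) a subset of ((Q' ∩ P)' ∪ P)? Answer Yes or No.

Yes

P ∩ R = {1,3,4,6,8,9,10,12,14}
P ∖ (P ∩ R) = {7,13}
Q Δ (P ∖ (P ∩ R)) = {1,2,3,4,5,6,8,9}
R ∖ P = {2}
(Q Δ (P ∖ (P ∩ R))) Δ (R ∖ P) = {1,3,4,5,6,8,9}
Q' = {10,11,12,14}
Q' ∩ P = {10,12,14}
(Q' ∩ P)' = {1,2,3,4,5,6,7,8,9,11,13}
(Q' ∩ P)' ∪ P = {1,2,3,4,5,6,7,8,9,10,11,12,13,14}
Every element of {1,3,4,5,6,8,9} is in {1,2,3,4,5,6,7,8,9,10,11,12,13,14}, so (Q Δ (P ∖ (P ∩ R))) Δ (R ∖ P) ⊆ (Q' ∩ P)' ∪ P.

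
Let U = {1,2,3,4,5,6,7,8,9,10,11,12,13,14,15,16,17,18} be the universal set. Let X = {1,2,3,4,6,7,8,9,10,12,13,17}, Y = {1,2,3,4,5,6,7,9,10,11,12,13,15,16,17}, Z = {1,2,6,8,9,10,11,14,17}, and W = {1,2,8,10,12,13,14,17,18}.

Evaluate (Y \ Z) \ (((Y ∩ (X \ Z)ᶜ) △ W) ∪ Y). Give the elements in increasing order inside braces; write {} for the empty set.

{}

Y \ Z = {3,4,5,7,12,13,15,16}
X \ Z = {3,4,7,12,13}
(X \ Z)ᶜ = {1,2,5,6,8,9,10,11,14,15,16,17,18}
Y ∩ (X \ Z)ᶜ = {1,2,5,6,9,10,11,15,16,17}
(Y ∩ (X \ Z)ᶜ) △ W = {5,6,8,9,11,12,13,14,15,16,18}
((Y ∩ (X \ Z)ᶜ) △ W) ∪ Y = {1,2,3,4,5,6,7,8,9,10,11,12,13,14,15,16,17,18}
(Y \ Z) \ (((Y ∩ (X \ Z)ᶜ) △ W) ∪ Y) = {}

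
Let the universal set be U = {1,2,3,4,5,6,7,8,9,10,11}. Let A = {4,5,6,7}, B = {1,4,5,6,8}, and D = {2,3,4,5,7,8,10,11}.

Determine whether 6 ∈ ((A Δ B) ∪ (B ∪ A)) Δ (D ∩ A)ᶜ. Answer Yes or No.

6 ∈ A and 6 ∈ B, so 6 ∉ A Δ B
6 ∈ B and 6 ∈ A, so 6 ∈ B ∪ A
6 ∉ (A Δ B) and 6 ∈ (B ∪ A), so 6 ∈ (A Δ B) ∪ (B ∪ A)
6 ∉ D and 6 ∈ A, so 6 ∉ D ∩ A
6 ∈ (D ∩ A)ᶜ since 6 ∉ (D ∩ A)
6 ∈ ((A Δ B) ∪ (B ∪ A)) and 6 ∈ (D ∩ A)ᶜ, so 6 ∉ ((A Δ B) ∪ (B ∪ A)) Δ (D ∩ A)ᶜ

No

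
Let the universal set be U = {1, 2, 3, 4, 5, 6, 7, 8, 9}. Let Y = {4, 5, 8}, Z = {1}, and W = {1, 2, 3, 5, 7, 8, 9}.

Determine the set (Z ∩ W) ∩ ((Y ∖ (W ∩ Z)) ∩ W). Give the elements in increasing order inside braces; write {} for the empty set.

Z ∩ W = {1}
W ∩ Z = {1}
Y ∖ (W ∩ Z) = {4, 5, 8}
(Y ∖ (W ∩ Z)) ∩ W = {5, 8}
(Z ∩ W) ∩ ((Y ∖ (W ∩ Z)) ∩ W) = {}

{}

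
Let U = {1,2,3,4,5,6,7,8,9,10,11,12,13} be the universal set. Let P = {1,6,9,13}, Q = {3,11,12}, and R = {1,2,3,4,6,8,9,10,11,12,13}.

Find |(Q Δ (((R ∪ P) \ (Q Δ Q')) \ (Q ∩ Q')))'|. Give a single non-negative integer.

10

R ∪ P = {1,2,3,4,6,8,9,10,11,12,13}
Q' = {1,2,4,5,6,7,8,9,10,13}
Q Δ Q' = {1,2,3,4,5,6,7,8,9,10,11,12,13}
(R ∪ P) \ (Q Δ Q') = {}
Q ∩ Q' = {}
((R ∪ P) \ (Q Δ Q')) \ (Q ∩ Q') = {}
Q Δ (((R ∪ P) \ (Q Δ Q')) \ (Q ∩ Q')) = {3,11,12}
(Q Δ (((R ∪ P) \ (Q Δ Q')) \ (Q ∩ Q')))' = {1,2,4,5,6,7,8,9,10,13}
|(Q Δ (((R ∪ P) \ (Q Δ Q')) \ (Q ∩ Q')))'| = 10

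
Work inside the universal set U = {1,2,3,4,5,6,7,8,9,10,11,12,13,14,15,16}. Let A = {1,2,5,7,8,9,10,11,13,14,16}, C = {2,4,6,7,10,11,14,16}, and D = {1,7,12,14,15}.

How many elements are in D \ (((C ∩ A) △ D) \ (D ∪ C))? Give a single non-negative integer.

5

C ∩ A = {2,7,10,11,14,16}
(C ∩ A) △ D = {1,2,10,11,12,15,16}
D ∪ C = {1,2,4,6,7,10,11,12,14,15,16}
((C ∩ A) △ D) \ (D ∪ C) = {}
D \ (((C ∩ A) △ D) \ (D ∪ C)) = {1,7,12,14,15}
|D \ (((C ∩ A) △ D) \ (D ∪ C))| = 5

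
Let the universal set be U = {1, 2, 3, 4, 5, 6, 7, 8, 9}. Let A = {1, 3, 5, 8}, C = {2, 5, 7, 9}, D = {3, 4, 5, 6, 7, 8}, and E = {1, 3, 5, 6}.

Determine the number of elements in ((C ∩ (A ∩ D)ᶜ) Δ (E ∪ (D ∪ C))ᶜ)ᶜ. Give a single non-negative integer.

A ∩ D = {3, 5, 8}
(A ∩ D)ᶜ = {1, 2, 4, 6, 7, 9}
C ∩ (A ∩ D)ᶜ = {2, 7, 9}
D ∪ C = {2, 3, 4, 5, 6, 7, 8, 9}
E ∪ (D ∪ C) = {1, 2, 3, 4, 5, 6, 7, 8, 9}
(E ∪ (D ∪ C))ᶜ = {}
(C ∩ (A ∩ D)ᶜ) Δ (E ∪ (D ∪ C))ᶜ = {2, 7, 9}
((C ∩ (A ∩ D)ᶜ) Δ (E ∪ (D ∪ C))ᶜ)ᶜ = {1, 3, 4, 5, 6, 8}
|((C ∩ (A ∩ D)ᶜ) Δ (E ∪ (D ∪ C))ᶜ)ᶜ| = 6

6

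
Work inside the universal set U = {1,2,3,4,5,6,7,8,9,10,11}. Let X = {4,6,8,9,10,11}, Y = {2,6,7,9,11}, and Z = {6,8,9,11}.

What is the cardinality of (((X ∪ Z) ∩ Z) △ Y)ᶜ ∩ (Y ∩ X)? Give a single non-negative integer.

X ∪ Z = {4,6,8,9,10,11}
(X ∪ Z) ∩ Z = {6,8,9,11}
((X ∪ Z) ∩ Z) △ Y = {2,7,8}
(((X ∪ Z) ∩ Z) △ Y)ᶜ = {1,3,4,5,6,9,10,11}
Y ∩ X = {6,9,11}
(((X ∪ Z) ∩ Z) △ Y)ᶜ ∩ (Y ∩ X) = {6,9,11}
|(((X ∪ Z) ∩ Z) △ Y)ᶜ ∩ (Y ∩ X)| = 3

3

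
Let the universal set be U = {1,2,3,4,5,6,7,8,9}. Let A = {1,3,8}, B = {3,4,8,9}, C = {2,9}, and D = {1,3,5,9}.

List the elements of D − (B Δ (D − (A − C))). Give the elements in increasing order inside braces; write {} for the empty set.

A − C = {1,3,8}
D − (A − C) = {5,9}
B Δ (D − (A − C)) = {3,4,5,8}
D − (B Δ (D − (A − C))) = {1,9}

{1,9}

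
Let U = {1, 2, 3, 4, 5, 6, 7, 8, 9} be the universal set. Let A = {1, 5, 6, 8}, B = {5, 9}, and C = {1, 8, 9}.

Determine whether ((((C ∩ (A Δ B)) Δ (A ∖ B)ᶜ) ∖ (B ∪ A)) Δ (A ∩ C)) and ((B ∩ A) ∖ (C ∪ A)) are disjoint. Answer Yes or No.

A Δ B = {1, 6, 8, 9}
C ∩ (A Δ B) = {1, 8, 9}
A ∖ B = {1, 6, 8}
(A ∖ B)ᶜ = {2, 3, 4, 5, 7, 9}
(C ∩ (A Δ B)) Δ (A ∖ B)ᶜ = {1, 2, 3, 4, 5, 7, 8}
B ∪ A = {1, 5, 6, 8, 9}
((C ∩ (A Δ B)) Δ (A ∖ B)ᶜ) ∖ (B ∪ A) = {2, 3, 4, 7}
A ∩ C = {1, 8}
(((C ∩ (A Δ B)) Δ (A ∖ B)ᶜ) ∖ (B ∪ A)) Δ (A ∩ C) = {1, 2, 3, 4, 7, 8}
B ∩ A = {5}
C ∪ A = {1, 5, 6, 8, 9}
(B ∩ A) ∖ (C ∪ A) = {}
{1, 2, 3, 4, 7, 8} and {} share no elements.

Yes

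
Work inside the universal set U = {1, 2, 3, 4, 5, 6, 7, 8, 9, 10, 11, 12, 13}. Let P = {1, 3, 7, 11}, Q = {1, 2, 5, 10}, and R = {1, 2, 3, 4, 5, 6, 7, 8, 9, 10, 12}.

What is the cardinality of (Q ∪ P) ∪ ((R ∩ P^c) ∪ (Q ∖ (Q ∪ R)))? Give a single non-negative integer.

Q ∪ P = {1, 2, 3, 5, 7, 10, 11}
P^c = {2, 4, 5, 6, 8, 9, 10, 12, 13}
R ∩ P^c = {2, 4, 5, 6, 8, 9, 10, 12}
Q ∪ R = {1, 2, 3, 4, 5, 6, 7, 8, 9, 10, 12}
Q ∖ (Q ∪ R) = {}
(R ∩ P^c) ∪ (Q ∖ (Q ∪ R)) = {2, 4, 5, 6, 8, 9, 10, 12}
(Q ∪ P) ∪ ((R ∩ P^c) ∪ (Q ∖ (Q ∪ R))) = {1, 2, 3, 4, 5, 6, 7, 8, 9, 10, 11, 12}
|(Q ∪ P) ∪ ((R ∩ P^c) ∪ (Q ∖ (Q ∪ R)))| = 12

12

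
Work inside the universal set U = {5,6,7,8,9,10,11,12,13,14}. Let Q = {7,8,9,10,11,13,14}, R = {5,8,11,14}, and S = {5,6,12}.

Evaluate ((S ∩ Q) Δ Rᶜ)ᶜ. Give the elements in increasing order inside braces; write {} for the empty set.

S ∩ Q = {}
Rᶜ = {6,7,9,10,12,13}
(S ∩ Q) Δ Rᶜ = {6,7,9,10,12,13}
((S ∩ Q) Δ Rᶜ)ᶜ = {5,8,11,14}

{5,8,11,14}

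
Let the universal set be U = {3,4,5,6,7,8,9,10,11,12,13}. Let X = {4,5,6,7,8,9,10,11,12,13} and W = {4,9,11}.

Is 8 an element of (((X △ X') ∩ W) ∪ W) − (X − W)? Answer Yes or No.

No

8 ∈ X, so 8 ∉ X'
8 ∈ X and 8 ∉ X', so 8 ∈ X △ X'
8 ∈ (X △ X') and 8 ∉ W, so 8 ∉ (X △ X') ∩ W
8 ∉ ((X △ X') ∩ W) and 8 ∉ W, so 8 ∉ ((X △ X') ∩ W) ∪ W
8 ∈ X and 8 ∉ W, so 8 ∈ X − W
8 ∉ (((X △ X') ∩ W) ∪ W) and 8 ∈ (X − W), so 8 ∉ (((X △ X') ∩ W) ∪ W) − (X − W)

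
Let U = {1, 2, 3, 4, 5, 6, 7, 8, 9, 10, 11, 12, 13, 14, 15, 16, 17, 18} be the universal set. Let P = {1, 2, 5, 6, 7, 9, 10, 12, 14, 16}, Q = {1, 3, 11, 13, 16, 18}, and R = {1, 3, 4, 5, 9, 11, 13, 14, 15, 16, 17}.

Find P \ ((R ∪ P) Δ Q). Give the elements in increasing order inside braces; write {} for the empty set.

R ∪ P = {1, 2, 3, 4, 5, 6, 7, 9, 10, 11, 12, 13, 14, 15, 16, 17}
(R ∪ P) Δ Q = {2, 4, 5, 6, 7, 9, 10, 12, 14, 15, 17, 18}
P \ ((R ∪ P) Δ Q) = {1, 16}

{1, 16}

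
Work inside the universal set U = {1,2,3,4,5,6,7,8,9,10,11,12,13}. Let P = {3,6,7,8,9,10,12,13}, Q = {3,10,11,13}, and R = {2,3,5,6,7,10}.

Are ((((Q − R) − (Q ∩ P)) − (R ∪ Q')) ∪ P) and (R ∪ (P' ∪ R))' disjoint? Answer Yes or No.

Q − R = {11,13}
Q ∩ P = {3,10,13}
(Q − R) − (Q ∩ P) = {11}
Q' = {1,2,4,5,6,7,8,9,12}
R ∪ Q' = {1,2,3,4,5,6,7,8,9,10,12}
((Q − R) − (Q ∩ P)) − (R ∪ Q') = {11}
(((Q − R) − (Q ∩ P)) − (R ∪ Q')) ∪ P = {3,6,7,8,9,10,11,12,13}
P' = {1,2,4,5,11}
P' ∪ R = {1,2,3,4,5,6,7,10,11}
R ∪ (P' ∪ R) = {1,2,3,4,5,6,7,10,11}
(R ∪ (P' ∪ R))' = {8,9,12,13}
8 lies in both, so they are not disjoint.

No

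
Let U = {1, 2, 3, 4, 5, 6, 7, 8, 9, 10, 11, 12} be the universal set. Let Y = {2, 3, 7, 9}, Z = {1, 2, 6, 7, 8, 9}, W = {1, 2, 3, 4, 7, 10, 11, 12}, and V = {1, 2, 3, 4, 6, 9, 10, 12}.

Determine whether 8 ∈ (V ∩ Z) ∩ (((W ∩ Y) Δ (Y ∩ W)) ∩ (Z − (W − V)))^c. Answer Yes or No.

No

8 ∉ V and 8 ∈ Z, so 8 ∉ V ∩ Z
8 ∉ W and 8 ∉ Y, so 8 ∉ W ∩ Y
8 ∉ Y and 8 ∉ W, so 8 ∉ Y ∩ W
8 ∉ (W ∩ Y) and 8 ∉ (Y ∩ W), so 8 ∉ (W ∩ Y) Δ (Y ∩ W)
8 ∉ W and 8 ∉ V, so 8 ∉ W − V
8 ∈ Z and 8 ∉ (W − V), so 8 ∈ Z − (W − V)
8 ∉ ((W ∩ Y) Δ (Y ∩ W)) and 8 ∈ (Z − (W − V)), so 8 ∉ ((W ∩ Y) Δ (Y ∩ W)) ∩ (Z − (W − V))
8 ∈ (((W ∩ Y) Δ (Y ∩ W)) ∩ (Z − (W − V)))^c since 8 ∉ (((W ∩ Y) Δ (Y ∩ W)) ∩ (Z − (W − V)))
8 ∉ (V ∩ Z) and 8 ∈ (((W ∩ Y) Δ (Y ∩ W)) ∩ (Z − (W − V)))^c, so 8 ∉ (V ∩ Z) ∩ (((W ∩ Y) Δ (Y ∩ W)) ∩ (Z − (W − V)))^c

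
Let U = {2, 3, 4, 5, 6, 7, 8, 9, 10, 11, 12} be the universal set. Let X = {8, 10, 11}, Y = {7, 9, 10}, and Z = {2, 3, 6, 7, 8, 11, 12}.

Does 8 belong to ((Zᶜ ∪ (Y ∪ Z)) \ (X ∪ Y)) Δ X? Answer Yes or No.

8 ∈ Z, so 8 ∉ Zᶜ
8 ∉ Y and 8 ∈ Z, so 8 ∈ Y ∪ Z
8 ∉ Zᶜ and 8 ∈ (Y ∪ Z), so 8 ∈ Zᶜ ∪ (Y ∪ Z)
8 ∈ X and 8 ∉ Y, so 8 ∈ X ∪ Y
8 ∈ (Zᶜ ∪ (Y ∪ Z)) and 8 ∈ (X ∪ Y), so 8 ∉ (Zᶜ ∪ (Y ∪ Z)) \ (X ∪ Y)
8 ∉ ((Zᶜ ∪ (Y ∪ Z)) \ (X ∪ Y)) and 8 ∈ X, so 8 ∈ ((Zᶜ ∪ (Y ∪ Z)) \ (X ∪ Y)) Δ X

Yes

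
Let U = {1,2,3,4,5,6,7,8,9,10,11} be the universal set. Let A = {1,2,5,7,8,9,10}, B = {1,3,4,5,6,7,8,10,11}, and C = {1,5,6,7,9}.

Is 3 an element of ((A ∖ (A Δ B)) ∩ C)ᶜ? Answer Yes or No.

Yes

3 ∉ A and 3 ∈ B, so 3 ∈ A Δ B
3 ∉ A and 3 ∈ (A Δ B), so 3 ∉ A ∖ (A Δ B)
3 ∉ (A ∖ (A Δ B)) and 3 ∉ C, so 3 ∉ (A ∖ (A Δ B)) ∩ C
3 ∈ ((A ∖ (A Δ B)) ∩ C)ᶜ since 3 ∉ ((A ∖ (A Δ B)) ∩ C)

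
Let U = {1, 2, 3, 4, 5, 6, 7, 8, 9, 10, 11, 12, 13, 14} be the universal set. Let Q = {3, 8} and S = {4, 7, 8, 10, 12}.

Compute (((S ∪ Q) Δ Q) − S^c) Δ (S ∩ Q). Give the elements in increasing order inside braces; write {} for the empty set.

{4, 7, 8, 10, 12}

S ∪ Q = {3, 4, 7, 8, 10, 12}
(S ∪ Q) Δ Q = {4, 7, 10, 12}
S^c = {1, 2, 3, 5, 6, 9, 11, 13, 14}
((S ∪ Q) Δ Q) − S^c = {4, 7, 10, 12}
S ∩ Q = {8}
(((S ∪ Q) Δ Q) − S^c) Δ (S ∩ Q) = {4, 7, 8, 10, 12}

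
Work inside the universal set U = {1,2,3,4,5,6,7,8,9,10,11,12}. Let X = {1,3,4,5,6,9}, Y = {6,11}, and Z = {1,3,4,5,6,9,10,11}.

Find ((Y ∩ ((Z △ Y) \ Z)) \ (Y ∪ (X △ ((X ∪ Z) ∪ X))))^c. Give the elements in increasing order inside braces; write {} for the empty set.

{1,2,3,4,5,6,7,8,9,10,11,12}

Z △ Y = {1,3,4,5,9,10}
(Z △ Y) \ Z = {}
Y ∩ ((Z △ Y) \ Z) = {}
X ∪ Z = {1,3,4,5,6,9,10,11}
(X ∪ Z) ∪ X = {1,3,4,5,6,9,10,11}
X △ ((X ∪ Z) ∪ X) = {10,11}
Y ∪ (X △ ((X ∪ Z) ∪ X)) = {6,10,11}
(Y ∩ ((Z △ Y) \ Z)) \ (Y ∪ (X △ ((X ∪ Z) ∪ X))) = {}
((Y ∩ ((Z △ Y) \ Z)) \ (Y ∪ (X △ ((X ∪ Z) ∪ X))))^c = {1,2,3,4,5,6,7,8,9,10,11,12}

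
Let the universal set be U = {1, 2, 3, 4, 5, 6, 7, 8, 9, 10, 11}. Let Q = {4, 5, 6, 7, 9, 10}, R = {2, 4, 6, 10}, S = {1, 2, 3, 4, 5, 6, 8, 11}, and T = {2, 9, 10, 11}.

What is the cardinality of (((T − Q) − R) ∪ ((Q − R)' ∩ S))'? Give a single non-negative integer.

T − Q = {2, 11}
(T − Q) − R = {11}
Q − R = {5, 7, 9}
(Q − R)' = {1, 2, 3, 4, 6, 8, 10, 11}
(Q − R)' ∩ S = {1, 2, 3, 4, 6, 8, 11}
((T − Q) − R) ∪ ((Q − R)' ∩ S) = {1, 2, 3, 4, 6, 8, 11}
(((T − Q) − R) ∪ ((Q − R)' ∩ S))' = {5, 7, 9, 10}
|(((T − Q) − R) ∪ ((Q − R)' ∩ S))'| = 4

4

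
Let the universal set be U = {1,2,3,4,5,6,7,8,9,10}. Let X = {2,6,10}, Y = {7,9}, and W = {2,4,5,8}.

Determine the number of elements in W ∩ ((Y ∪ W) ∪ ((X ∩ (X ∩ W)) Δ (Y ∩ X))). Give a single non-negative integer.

Y ∪ W = {2,4,5,7,8,9}
X ∩ W = {2}
X ∩ (X ∩ W) = {2}
Y ∩ X = {}
(X ∩ (X ∩ W)) Δ (Y ∩ X) = {2}
(Y ∪ W) ∪ ((X ∩ (X ∩ W)) Δ (Y ∩ X)) = {2,4,5,7,8,9}
W ∩ ((Y ∪ W) ∪ ((X ∩ (X ∩ W)) Δ (Y ∩ X))) = {2,4,5,8}
|W ∩ ((Y ∪ W) ∪ ((X ∩ (X ∩ W)) Δ (Y ∩ X)))| = 4

4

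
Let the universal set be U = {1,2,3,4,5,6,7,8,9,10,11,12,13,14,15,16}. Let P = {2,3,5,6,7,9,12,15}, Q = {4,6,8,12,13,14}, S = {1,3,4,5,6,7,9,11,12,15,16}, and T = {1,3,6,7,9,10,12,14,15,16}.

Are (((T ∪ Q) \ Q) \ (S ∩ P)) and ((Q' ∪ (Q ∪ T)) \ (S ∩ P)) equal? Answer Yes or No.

No

T ∪ Q = {1,3,4,6,7,8,9,10,12,13,14,15,16}
(T ∪ Q) \ Q = {1,3,7,9,10,15,16}
S ∩ P = {3,5,6,7,9,12,15}
((T ∪ Q) \ Q) \ (S ∩ P) = {1,10,16}
Q' = {1,2,3,5,7,9,10,11,15,16}
Q ∪ T = {1,3,4,6,7,8,9,10,12,13,14,15,16}
Q' ∪ (Q ∪ T) = {1,2,3,4,5,6,7,8,9,10,11,12,13,14,15,16}
(Q' ∪ (Q ∪ T)) \ (S ∩ P) = {1,2,4,8,10,11,13,14,16}
2 ∈ (Q' ∪ (Q ∪ T)) \ (S ∩ P) but 2 ∉ ((T ∪ Q) \ Q) \ (S ∩ P), so they differ.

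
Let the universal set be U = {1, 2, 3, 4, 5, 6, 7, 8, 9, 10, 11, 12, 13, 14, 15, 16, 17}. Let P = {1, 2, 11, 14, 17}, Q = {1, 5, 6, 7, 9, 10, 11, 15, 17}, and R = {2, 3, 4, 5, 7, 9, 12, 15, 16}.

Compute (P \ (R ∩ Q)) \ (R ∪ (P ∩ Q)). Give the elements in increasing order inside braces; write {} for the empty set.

{14}

R ∩ Q = {5, 7, 9, 15}
P \ (R ∩ Q) = {1, 2, 11, 14, 17}
P ∩ Q = {1, 11, 17}
R ∪ (P ∩ Q) = {1, 2, 3, 4, 5, 7, 9, 11, 12, 15, 16, 17}
(P \ (R ∩ Q)) \ (R ∪ (P ∩ Q)) = {14}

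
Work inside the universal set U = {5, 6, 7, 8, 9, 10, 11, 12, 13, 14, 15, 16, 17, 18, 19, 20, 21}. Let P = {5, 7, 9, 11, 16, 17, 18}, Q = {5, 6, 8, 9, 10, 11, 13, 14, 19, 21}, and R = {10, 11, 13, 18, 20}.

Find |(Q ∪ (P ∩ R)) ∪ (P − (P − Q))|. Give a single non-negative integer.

P ∩ R = {11, 18}
Q ∪ (P ∩ R) = {5, 6, 8, 9, 10, 11, 13, 14, 18, 19, 21}
P − Q = {7, 16, 17, 18}
P − (P − Q) = {5, 9, 11}
(Q ∪ (P ∩ R)) ∪ (P − (P − Q)) = {5, 6, 8, 9, 10, 11, 13, 14, 18, 19, 21}
|(Q ∪ (P ∩ R)) ∪ (P − (P − Q))| = 11

11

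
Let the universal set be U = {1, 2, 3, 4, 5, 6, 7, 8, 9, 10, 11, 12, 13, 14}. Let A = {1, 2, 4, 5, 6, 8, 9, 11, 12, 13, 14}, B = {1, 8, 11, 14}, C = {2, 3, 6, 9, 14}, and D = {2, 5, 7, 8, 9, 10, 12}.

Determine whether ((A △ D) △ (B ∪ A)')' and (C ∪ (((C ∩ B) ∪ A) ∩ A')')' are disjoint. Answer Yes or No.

Yes

A △ D = {1, 4, 6, 7, 10, 11, 13, 14}
B ∪ A = {1, 2, 4, 5, 6, 8, 9, 11, 12, 13, 14}
(B ∪ A)' = {3, 7, 10}
(A △ D) △ (B ∪ A)' = {1, 3, 4, 6, 11, 13, 14}
((A △ D) △ (B ∪ A)')' = {2, 5, 7, 8, 9, 10, 12}
C ∩ B = {14}
(C ∩ B) ∪ A = {1, 2, 4, 5, 6, 8, 9, 11, 12, 13, 14}
A' = {3, 7, 10}
((C ∩ B) ∪ A) ∩ A' = {}
(((C ∩ B) ∪ A) ∩ A')' = {1, 2, 3, 4, 5, 6, 7, 8, 9, 10, 11, 12, 13, 14}
C ∪ (((C ∩ B) ∪ A) ∩ A')' = {1, 2, 3, 4, 5, 6, 7, 8, 9, 10, 11, 12, 13, 14}
(C ∪ (((C ∩ B) ∪ A) ∩ A')')' = {}
{2, 5, 7, 8, 9, 10, 12} and {} share no elements.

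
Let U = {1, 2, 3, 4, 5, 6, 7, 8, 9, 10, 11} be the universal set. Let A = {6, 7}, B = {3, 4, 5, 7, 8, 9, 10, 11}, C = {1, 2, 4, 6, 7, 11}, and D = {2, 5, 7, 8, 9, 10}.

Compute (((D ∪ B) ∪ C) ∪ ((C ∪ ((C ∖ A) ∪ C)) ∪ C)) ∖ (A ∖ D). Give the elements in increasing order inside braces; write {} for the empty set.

D ∪ B = {2, 3, 4, 5, 7, 8, 9, 10, 11}
(D ∪ B) ∪ C = {1, 2, 3, 4, 5, 6, 7, 8, 9, 10, 11}
C ∖ A = {1, 2, 4, 11}
(C ∖ A) ∪ C = {1, 2, 4, 6, 7, 11}
C ∪ ((C ∖ A) ∪ C) = {1, 2, 4, 6, 7, 11}
(C ∪ ((C ∖ A) ∪ C)) ∪ C = {1, 2, 4, 6, 7, 11}
((D ∪ B) ∪ C) ∪ ((C ∪ ((C ∖ A) ∪ C)) ∪ C) = {1, 2, 3, 4, 5, 6, 7, 8, 9, 10, 11}
A ∖ D = {6}
(((D ∪ B) ∪ C) ∪ ((C ∪ ((C ∖ A) ∪ C)) ∪ C)) ∖ (A ∖ D) = {1, 2, 3, 4, 5, 7, 8, 9, 10, 11}

{1, 2, 3, 4, 5, 7, 8, 9, 10, 11}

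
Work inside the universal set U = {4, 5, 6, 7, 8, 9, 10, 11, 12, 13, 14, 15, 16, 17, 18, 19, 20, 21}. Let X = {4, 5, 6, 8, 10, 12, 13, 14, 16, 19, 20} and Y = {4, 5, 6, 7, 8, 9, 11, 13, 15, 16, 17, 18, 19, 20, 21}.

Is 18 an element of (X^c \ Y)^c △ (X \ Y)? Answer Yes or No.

18 ∉ X, so 18 ∈ X^c
18 ∈ X^c and 18 ∈ Y, so 18 ∉ X^c \ Y
18 ∈ (X^c \ Y)^c since 18 ∉ (X^c \ Y)
18 ∉ X and 18 ∈ Y, so 18 ∉ X \ Y
18 ∈ (X^c \ Y)^c and 18 ∉ (X \ Y), so 18 ∈ (X^c \ Y)^c △ (X \ Y)

Yes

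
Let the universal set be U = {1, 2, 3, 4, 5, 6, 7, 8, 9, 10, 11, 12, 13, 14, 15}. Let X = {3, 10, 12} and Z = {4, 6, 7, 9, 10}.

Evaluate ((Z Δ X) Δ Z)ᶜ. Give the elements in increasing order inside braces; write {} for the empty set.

Z Δ X = {3, 4, 6, 7, 9, 12}
(Z Δ X) Δ Z = {3, 10, 12}
((Z Δ X) Δ Z)ᶜ = {1, 2, 4, 5, 6, 7, 8, 9, 11, 13, 14, 15}

{1, 2, 4, 5, 6, 7, 8, 9, 11, 13, 14, 15}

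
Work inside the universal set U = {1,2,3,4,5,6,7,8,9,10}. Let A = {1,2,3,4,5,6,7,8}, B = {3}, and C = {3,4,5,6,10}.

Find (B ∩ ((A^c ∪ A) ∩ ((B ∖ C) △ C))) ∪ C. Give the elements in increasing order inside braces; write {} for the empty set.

{3,4,5,6,10}

A^c = {9,10}
A^c ∪ A = {1,2,3,4,5,6,7,8,9,10}
B ∖ C = {}
(B ∖ C) △ C = {3,4,5,6,10}
(A^c ∪ A) ∩ ((B ∖ C) △ C) = {3,4,5,6,10}
B ∩ ((A^c ∪ A) ∩ ((B ∖ C) △ C)) = {3}
(B ∩ ((A^c ∪ A) ∩ ((B ∖ C) △ C))) ∪ C = {3,4,5,6,10}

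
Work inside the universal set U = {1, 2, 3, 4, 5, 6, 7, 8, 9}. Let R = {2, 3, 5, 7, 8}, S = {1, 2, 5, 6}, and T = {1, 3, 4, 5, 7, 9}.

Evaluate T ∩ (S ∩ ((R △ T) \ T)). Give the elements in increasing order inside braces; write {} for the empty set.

{}

R △ T = {1, 2, 4, 8, 9}
(R △ T) \ T = {2, 8}
S ∩ ((R △ T) \ T) = {2}
T ∩ (S ∩ ((R △ T) \ T)) = {}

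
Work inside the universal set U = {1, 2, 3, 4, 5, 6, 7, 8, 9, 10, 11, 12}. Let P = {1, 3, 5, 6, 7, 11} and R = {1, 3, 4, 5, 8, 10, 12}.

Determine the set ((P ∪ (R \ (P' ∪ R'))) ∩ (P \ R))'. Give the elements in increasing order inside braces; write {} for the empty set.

{1, 2, 3, 4, 5, 8, 9, 10, 12}

P' = {2, 4, 8, 9, 10, 12}
R' = {2, 6, 7, 9, 11}
P' ∪ R' = {2, 4, 6, 7, 8, 9, 10, 11, 12}
R \ (P' ∪ R') = {1, 3, 5}
P ∪ (R \ (P' ∪ R')) = {1, 3, 5, 6, 7, 11}
P \ R = {6, 7, 11}
(P ∪ (R \ (P' ∪ R'))) ∩ (P \ R) = {6, 7, 11}
((P ∪ (R \ (P' ∪ R'))) ∩ (P \ R))' = {1, 2, 3, 4, 5, 8, 9, 10, 12}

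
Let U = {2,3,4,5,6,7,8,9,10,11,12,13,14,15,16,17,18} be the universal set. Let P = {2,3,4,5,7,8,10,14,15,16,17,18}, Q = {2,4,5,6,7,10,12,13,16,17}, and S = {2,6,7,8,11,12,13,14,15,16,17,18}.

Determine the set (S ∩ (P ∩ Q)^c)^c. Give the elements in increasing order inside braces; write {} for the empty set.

P ∩ Q = {2,4,5,7,10,16,17}
(P ∩ Q)^c = {3,6,8,9,11,12,13,14,15,18}
S ∩ (P ∩ Q)^c = {6,8,11,12,13,14,15,18}
(S ∩ (P ∩ Q)^c)^c = {2,3,4,5,7,9,10,16,17}

{2,3,4,5,7,9,10,16,17}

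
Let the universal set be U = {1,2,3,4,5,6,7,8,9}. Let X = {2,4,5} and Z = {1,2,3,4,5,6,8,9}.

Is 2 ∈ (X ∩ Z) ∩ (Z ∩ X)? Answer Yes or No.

Yes

2 ∈ X and 2 ∈ Z, so 2 ∈ X ∩ Z
2 ∈ Z and 2 ∈ X, so 2 ∈ Z ∩ X
2 ∈ (X ∩ Z) and 2 ∈ (Z ∩ X), so 2 ∈ (X ∩ Z) ∩ (Z ∩ X)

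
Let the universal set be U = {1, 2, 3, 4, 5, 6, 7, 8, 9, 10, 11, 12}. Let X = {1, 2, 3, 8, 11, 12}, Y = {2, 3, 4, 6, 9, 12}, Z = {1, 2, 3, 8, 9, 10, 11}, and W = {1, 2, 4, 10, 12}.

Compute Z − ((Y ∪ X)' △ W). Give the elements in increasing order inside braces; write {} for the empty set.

Y ∪ X = {1, 2, 3, 4, 6, 8, 9, 11, 12}
(Y ∪ X)' = {5, 7, 10}
(Y ∪ X)' △ W = {1, 2, 4, 5, 7, 12}
Z − ((Y ∪ X)' △ W) = {3, 8, 9, 10, 11}

{3, 8, 9, 10, 11}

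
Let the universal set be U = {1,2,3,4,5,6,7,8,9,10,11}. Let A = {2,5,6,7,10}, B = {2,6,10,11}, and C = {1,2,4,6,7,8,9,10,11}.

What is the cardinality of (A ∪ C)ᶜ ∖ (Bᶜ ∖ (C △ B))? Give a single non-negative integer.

0

A ∪ C = {1,2,4,5,6,7,8,9,10,11}
(A ∪ C)ᶜ = {3}
Bᶜ = {1,3,4,5,7,8,9}
C △ B = {1,4,7,8,9}
Bᶜ ∖ (C △ B) = {3,5}
(A ∪ C)ᶜ ∖ (Bᶜ ∖ (C △ B)) = {}
|(A ∪ C)ᶜ ∖ (Bᶜ ∖ (C △ B))| = 0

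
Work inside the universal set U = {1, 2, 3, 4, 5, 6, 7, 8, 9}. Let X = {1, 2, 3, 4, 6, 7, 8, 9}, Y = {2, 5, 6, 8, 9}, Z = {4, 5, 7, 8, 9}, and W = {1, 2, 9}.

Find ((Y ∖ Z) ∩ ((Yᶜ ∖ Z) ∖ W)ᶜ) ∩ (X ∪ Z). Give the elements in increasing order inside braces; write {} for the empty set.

{2, 6}

Y ∖ Z = {2, 6}
Yᶜ = {1, 3, 4, 7}
Yᶜ ∖ Z = {1, 3}
(Yᶜ ∖ Z) ∖ W = {3}
((Yᶜ ∖ Z) ∖ W)ᶜ = {1, 2, 4, 5, 6, 7, 8, 9}
(Y ∖ Z) ∩ ((Yᶜ ∖ Z) ∖ W)ᶜ = {2, 6}
X ∪ Z = {1, 2, 3, 4, 5, 6, 7, 8, 9}
((Y ∖ Z) ∩ ((Yᶜ ∖ Z) ∖ W)ᶜ) ∩ (X ∪ Z) = {2, 6}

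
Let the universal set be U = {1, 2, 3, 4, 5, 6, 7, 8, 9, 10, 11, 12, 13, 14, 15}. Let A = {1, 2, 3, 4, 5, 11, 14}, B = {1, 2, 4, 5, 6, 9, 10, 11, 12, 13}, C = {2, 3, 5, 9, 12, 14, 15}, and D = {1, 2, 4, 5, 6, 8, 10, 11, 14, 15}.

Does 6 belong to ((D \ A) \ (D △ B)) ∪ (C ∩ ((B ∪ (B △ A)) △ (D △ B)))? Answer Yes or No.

6 ∈ D and 6 ∉ A, so 6 ∈ D \ A
6 ∈ D and 6 ∈ B, so 6 ∉ D △ B
6 ∈ (D \ A) and 6 ∉ (D △ B), so 6 ∈ (D \ A) \ (D △ B)
6 ∈ B and 6 ∉ A, so 6 ∈ B △ A
6 ∈ B and 6 ∈ (B △ A), so 6 ∈ B ∪ (B △ A)
6 ∈ D and 6 ∈ B, so 6 ∉ D △ B
6 ∈ (B ∪ (B △ A)) and 6 ∉ (D △ B), so 6 ∈ (B ∪ (B △ A)) △ (D △ B)
6 ∉ C and 6 ∈ ((B ∪ (B △ A)) △ (D △ B)), so 6 ∉ C ∩ ((B ∪ (B △ A)) △ (D △ B))
6 ∈ ((D \ A) \ (D △ B)) and 6 ∉ (C ∩ ((B ∪ (B △ A)) △ (D △ B))), so 6 ∈ ((D \ A) \ (D △ B)) ∪ (C ∩ ((B ∪ (B △ A)) △ (D △ B)))

Yes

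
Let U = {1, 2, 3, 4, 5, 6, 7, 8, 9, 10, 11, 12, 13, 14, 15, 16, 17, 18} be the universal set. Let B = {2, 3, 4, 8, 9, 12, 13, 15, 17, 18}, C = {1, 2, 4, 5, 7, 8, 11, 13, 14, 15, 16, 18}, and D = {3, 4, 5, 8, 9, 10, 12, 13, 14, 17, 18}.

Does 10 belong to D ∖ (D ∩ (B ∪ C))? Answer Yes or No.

Yes

10 ∉ B and 10 ∉ C, so 10 ∉ B ∪ C
10 ∈ D and 10 ∉ (B ∪ C), so 10 ∉ D ∩ (B ∪ C)
10 ∈ D and 10 ∉ (D ∩ (B ∪ C)), so 10 ∈ D ∖ (D ∩ (B ∪ C))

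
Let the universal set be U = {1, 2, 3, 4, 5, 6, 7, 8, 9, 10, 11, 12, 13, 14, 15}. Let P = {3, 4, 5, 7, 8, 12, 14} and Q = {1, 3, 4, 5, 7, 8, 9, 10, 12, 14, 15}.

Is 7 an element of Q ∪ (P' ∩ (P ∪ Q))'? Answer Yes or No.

7 ∈ P, so 7 ∉ P'
7 ∈ P and 7 ∈ Q, so 7 ∈ P ∪ Q
7 ∉ P' and 7 ∈ (P ∪ Q), so 7 ∉ P' ∩ (P ∪ Q)
7 ∈ (P' ∩ (P ∪ Q))' since 7 ∉ (P' ∩ (P ∪ Q))
7 ∈ Q and 7 ∈ (P' ∩ (P ∪ Q))', so 7 ∈ Q ∪ (P' ∩ (P ∪ Q))'

Yes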